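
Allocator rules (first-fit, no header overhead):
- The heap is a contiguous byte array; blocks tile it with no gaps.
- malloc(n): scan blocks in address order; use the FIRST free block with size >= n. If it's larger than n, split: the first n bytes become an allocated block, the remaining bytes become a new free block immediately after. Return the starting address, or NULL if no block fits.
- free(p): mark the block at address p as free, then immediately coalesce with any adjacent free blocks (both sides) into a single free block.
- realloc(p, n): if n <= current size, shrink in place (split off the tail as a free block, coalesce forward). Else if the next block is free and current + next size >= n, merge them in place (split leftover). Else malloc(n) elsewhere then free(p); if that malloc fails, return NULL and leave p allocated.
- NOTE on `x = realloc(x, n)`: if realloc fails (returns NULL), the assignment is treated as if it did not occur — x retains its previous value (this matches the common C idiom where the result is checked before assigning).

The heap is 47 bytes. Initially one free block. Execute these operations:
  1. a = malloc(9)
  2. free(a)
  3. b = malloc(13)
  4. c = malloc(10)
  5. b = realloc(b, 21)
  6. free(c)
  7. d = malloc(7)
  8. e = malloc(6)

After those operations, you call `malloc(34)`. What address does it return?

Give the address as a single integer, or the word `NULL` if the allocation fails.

Answer: NULL

Derivation:
Op 1: a = malloc(9) -> a = 0; heap: [0-8 ALLOC][9-46 FREE]
Op 2: free(a) -> (freed a); heap: [0-46 FREE]
Op 3: b = malloc(13) -> b = 0; heap: [0-12 ALLOC][13-46 FREE]
Op 4: c = malloc(10) -> c = 13; heap: [0-12 ALLOC][13-22 ALLOC][23-46 FREE]
Op 5: b = realloc(b, 21) -> b = 23; heap: [0-12 FREE][13-22 ALLOC][23-43 ALLOC][44-46 FREE]
Op 6: free(c) -> (freed c); heap: [0-22 FREE][23-43 ALLOC][44-46 FREE]
Op 7: d = malloc(7) -> d = 0; heap: [0-6 ALLOC][7-22 FREE][23-43 ALLOC][44-46 FREE]
Op 8: e = malloc(6) -> e = 7; heap: [0-6 ALLOC][7-12 ALLOC][13-22 FREE][23-43 ALLOC][44-46 FREE]
malloc(34): first-fit scan over [0-6 ALLOC][7-12 ALLOC][13-22 FREE][23-43 ALLOC][44-46 FREE] -> NULL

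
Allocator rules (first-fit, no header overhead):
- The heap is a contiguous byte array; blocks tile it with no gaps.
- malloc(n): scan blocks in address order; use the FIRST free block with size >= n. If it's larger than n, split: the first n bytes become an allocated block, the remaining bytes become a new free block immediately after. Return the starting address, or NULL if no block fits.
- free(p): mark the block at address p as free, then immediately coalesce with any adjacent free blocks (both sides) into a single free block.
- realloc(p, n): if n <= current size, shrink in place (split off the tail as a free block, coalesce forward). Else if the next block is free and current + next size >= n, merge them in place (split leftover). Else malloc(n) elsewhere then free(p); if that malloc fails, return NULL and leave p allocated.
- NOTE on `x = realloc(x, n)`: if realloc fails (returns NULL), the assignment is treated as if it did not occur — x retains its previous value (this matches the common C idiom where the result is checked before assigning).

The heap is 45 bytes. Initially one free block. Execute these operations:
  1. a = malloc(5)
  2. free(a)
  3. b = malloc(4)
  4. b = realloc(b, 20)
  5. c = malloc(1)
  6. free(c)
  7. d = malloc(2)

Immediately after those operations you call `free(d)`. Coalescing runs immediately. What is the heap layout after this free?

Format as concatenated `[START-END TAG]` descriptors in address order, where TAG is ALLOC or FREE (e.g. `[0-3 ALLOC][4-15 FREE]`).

Op 1: a = malloc(5) -> a = 0; heap: [0-4 ALLOC][5-44 FREE]
Op 2: free(a) -> (freed a); heap: [0-44 FREE]
Op 3: b = malloc(4) -> b = 0; heap: [0-3 ALLOC][4-44 FREE]
Op 4: b = realloc(b, 20) -> b = 0; heap: [0-19 ALLOC][20-44 FREE]
Op 5: c = malloc(1) -> c = 20; heap: [0-19 ALLOC][20-20 ALLOC][21-44 FREE]
Op 6: free(c) -> (freed c); heap: [0-19 ALLOC][20-44 FREE]
Op 7: d = malloc(2) -> d = 20; heap: [0-19 ALLOC][20-21 ALLOC][22-44 FREE]
free(d): d = 20 -> block [20-21 ALLOC]; mark free, coalesce with adjacent free neighbors -> [0-19 ALLOC][20-44 FREE]

Answer: [0-19 ALLOC][20-44 FREE]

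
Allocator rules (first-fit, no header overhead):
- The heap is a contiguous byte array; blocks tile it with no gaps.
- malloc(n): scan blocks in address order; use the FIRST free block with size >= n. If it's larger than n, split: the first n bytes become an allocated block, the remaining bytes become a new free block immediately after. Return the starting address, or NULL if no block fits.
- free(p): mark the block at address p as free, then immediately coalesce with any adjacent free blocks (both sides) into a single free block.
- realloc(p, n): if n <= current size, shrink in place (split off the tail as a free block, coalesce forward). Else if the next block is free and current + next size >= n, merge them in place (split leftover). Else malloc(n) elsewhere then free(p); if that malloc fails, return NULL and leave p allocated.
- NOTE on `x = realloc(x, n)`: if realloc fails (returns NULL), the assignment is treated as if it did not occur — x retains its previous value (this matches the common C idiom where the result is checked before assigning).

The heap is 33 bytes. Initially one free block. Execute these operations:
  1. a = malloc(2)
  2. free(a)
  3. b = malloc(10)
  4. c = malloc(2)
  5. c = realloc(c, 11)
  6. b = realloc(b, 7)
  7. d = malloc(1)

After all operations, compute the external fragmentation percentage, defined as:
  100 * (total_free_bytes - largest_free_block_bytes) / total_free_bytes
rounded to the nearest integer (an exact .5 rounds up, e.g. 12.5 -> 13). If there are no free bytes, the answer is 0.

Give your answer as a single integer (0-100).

Op 1: a = malloc(2) -> a = 0; heap: [0-1 ALLOC][2-32 FREE]
Op 2: free(a) -> (freed a); heap: [0-32 FREE]
Op 3: b = malloc(10) -> b = 0; heap: [0-9 ALLOC][10-32 FREE]
Op 4: c = malloc(2) -> c = 10; heap: [0-9 ALLOC][10-11 ALLOC][12-32 FREE]
Op 5: c = realloc(c, 11) -> c = 10; heap: [0-9 ALLOC][10-20 ALLOC][21-32 FREE]
Op 6: b = realloc(b, 7) -> b = 0; heap: [0-6 ALLOC][7-9 FREE][10-20 ALLOC][21-32 FREE]
Op 7: d = malloc(1) -> d = 7; heap: [0-6 ALLOC][7-7 ALLOC][8-9 FREE][10-20 ALLOC][21-32 FREE]
Free blocks: [2 12] total_free=14 largest=12 -> 100*(14-12)/14 = 200/14 ≈ 14.286 -> rounds to 14

Answer: 14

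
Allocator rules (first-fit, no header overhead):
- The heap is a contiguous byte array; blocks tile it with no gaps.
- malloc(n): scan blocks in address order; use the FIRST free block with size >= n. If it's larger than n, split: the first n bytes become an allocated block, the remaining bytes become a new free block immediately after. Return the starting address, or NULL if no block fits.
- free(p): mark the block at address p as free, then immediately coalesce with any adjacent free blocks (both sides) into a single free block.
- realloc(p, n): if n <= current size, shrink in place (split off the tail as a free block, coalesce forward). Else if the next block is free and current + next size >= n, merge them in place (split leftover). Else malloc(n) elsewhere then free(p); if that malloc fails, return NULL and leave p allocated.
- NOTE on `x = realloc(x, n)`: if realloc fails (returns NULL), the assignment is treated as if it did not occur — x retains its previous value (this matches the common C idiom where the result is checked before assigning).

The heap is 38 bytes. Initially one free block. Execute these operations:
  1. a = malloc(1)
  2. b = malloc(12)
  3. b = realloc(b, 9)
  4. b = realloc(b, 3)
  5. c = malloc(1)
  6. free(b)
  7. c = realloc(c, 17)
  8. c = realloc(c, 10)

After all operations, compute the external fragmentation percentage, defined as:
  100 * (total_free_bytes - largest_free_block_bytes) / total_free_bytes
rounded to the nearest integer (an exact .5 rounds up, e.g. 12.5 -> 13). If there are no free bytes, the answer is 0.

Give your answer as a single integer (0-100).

Answer: 11

Derivation:
Op 1: a = malloc(1) -> a = 0; heap: [0-0 ALLOC][1-37 FREE]
Op 2: b = malloc(12) -> b = 1; heap: [0-0 ALLOC][1-12 ALLOC][13-37 FREE]
Op 3: b = realloc(b, 9) -> b = 1; heap: [0-0 ALLOC][1-9 ALLOC][10-37 FREE]
Op 4: b = realloc(b, 3) -> b = 1; heap: [0-0 ALLOC][1-3 ALLOC][4-37 FREE]
Op 5: c = malloc(1) -> c = 4; heap: [0-0 ALLOC][1-3 ALLOC][4-4 ALLOC][5-37 FREE]
Op 6: free(b) -> (freed b); heap: [0-0 ALLOC][1-3 FREE][4-4 ALLOC][5-37 FREE]
Op 7: c = realloc(c, 17) -> c = 4; heap: [0-0 ALLOC][1-3 FREE][4-20 ALLOC][21-37 FREE]
Op 8: c = realloc(c, 10) -> c = 4; heap: [0-0 ALLOC][1-3 FREE][4-13 ALLOC][14-37 FREE]
Free blocks: [3 24] total_free=27 largest=24 -> 100*(27-24)/27 = 300/27 ≈ 11.111 -> rounds to 11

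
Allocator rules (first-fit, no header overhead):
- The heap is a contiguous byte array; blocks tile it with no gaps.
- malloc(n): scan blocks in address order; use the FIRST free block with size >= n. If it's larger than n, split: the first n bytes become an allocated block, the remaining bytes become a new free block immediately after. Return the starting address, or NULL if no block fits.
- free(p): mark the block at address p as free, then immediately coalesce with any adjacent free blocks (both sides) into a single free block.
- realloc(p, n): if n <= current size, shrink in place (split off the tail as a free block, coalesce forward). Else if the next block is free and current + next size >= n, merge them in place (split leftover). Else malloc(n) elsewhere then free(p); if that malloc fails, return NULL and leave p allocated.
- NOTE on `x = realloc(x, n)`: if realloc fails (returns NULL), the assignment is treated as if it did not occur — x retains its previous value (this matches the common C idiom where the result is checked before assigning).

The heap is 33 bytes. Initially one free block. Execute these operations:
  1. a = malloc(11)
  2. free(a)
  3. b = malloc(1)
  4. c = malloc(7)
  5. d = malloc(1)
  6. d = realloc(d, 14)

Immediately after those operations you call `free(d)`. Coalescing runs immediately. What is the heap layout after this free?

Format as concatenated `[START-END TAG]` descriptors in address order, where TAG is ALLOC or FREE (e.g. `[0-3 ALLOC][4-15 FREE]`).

Op 1: a = malloc(11) -> a = 0; heap: [0-10 ALLOC][11-32 FREE]
Op 2: free(a) -> (freed a); heap: [0-32 FREE]
Op 3: b = malloc(1) -> b = 0; heap: [0-0 ALLOC][1-32 FREE]
Op 4: c = malloc(7) -> c = 1; heap: [0-0 ALLOC][1-7 ALLOC][8-32 FREE]
Op 5: d = malloc(1) -> d = 8; heap: [0-0 ALLOC][1-7 ALLOC][8-8 ALLOC][9-32 FREE]
Op 6: d = realloc(d, 14) -> d = 8; heap: [0-0 ALLOC][1-7 ALLOC][8-21 ALLOC][22-32 FREE]
free(d): d = 8 -> block [8-21 ALLOC]; mark free, coalesce with adjacent free neighbors -> [0-0 ALLOC][1-7 ALLOC][8-32 FREE]

Answer: [0-0 ALLOC][1-7 ALLOC][8-32 FREE]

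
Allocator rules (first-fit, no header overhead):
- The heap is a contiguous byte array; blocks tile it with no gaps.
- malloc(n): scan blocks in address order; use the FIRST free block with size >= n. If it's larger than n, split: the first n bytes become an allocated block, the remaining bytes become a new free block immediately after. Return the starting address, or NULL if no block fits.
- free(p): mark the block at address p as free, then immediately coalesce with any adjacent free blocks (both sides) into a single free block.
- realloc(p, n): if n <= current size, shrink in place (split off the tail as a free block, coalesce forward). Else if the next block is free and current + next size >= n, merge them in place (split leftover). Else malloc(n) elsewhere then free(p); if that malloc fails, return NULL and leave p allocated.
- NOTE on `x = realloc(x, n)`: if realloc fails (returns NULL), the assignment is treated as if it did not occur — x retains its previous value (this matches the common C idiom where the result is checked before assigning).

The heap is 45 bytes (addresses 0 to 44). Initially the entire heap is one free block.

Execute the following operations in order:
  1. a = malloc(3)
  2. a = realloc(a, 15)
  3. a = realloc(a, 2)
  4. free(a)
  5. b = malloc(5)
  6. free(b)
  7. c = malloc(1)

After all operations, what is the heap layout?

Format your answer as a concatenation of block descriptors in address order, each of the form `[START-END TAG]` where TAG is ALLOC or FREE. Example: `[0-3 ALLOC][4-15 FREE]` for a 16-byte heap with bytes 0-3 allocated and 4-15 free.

Op 1: a = malloc(3) -> a = 0; heap: [0-2 ALLOC][3-44 FREE]
Op 2: a = realloc(a, 15) -> a = 0; heap: [0-14 ALLOC][15-44 FREE]
Op 3: a = realloc(a, 2) -> a = 0; heap: [0-1 ALLOC][2-44 FREE]
Op 4: free(a) -> (freed a); heap: [0-44 FREE]
Op 5: b = malloc(5) -> b = 0; heap: [0-4 ALLOC][5-44 FREE]
Op 6: free(b) -> (freed b); heap: [0-44 FREE]
Op 7: c = malloc(1) -> c = 0; heap: [0-0 ALLOC][1-44 FREE]

Answer: [0-0 ALLOC][1-44 FREE]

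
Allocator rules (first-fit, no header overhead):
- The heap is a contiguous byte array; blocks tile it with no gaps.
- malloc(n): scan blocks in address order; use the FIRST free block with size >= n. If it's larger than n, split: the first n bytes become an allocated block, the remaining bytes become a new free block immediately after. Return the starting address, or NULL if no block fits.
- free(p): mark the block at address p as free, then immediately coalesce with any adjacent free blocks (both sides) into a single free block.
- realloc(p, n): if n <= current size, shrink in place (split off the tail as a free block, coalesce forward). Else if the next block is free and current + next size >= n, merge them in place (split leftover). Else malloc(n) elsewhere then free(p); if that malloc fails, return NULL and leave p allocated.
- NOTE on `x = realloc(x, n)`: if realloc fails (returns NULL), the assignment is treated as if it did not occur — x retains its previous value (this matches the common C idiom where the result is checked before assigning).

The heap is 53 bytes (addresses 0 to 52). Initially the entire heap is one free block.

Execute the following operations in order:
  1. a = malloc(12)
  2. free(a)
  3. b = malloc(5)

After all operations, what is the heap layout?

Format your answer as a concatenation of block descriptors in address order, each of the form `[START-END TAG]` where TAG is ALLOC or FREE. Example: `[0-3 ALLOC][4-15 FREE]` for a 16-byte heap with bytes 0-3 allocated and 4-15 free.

Answer: [0-4 ALLOC][5-52 FREE]

Derivation:
Op 1: a = malloc(12) -> a = 0; heap: [0-11 ALLOC][12-52 FREE]
Op 2: free(a) -> (freed a); heap: [0-52 FREE]
Op 3: b = malloc(5) -> b = 0; heap: [0-4 ALLOC][5-52 FREE]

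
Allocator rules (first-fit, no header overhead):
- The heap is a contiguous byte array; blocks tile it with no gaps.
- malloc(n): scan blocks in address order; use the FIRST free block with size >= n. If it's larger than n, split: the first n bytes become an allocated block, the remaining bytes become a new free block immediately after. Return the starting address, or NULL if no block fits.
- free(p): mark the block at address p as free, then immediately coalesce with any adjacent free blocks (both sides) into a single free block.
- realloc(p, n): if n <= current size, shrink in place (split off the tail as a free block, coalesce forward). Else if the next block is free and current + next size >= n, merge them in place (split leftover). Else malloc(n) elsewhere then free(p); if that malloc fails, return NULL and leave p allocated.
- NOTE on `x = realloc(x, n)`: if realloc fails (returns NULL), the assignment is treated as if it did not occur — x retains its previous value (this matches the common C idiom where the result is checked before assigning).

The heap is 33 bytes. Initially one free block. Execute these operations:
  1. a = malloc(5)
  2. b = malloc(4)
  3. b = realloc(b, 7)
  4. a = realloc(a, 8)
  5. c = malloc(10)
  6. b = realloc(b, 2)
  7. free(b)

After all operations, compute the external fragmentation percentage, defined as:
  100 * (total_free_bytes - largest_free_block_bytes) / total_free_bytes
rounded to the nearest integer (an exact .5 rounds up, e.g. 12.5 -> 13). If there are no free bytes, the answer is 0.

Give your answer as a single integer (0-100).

Op 1: a = malloc(5) -> a = 0; heap: [0-4 ALLOC][5-32 FREE]
Op 2: b = malloc(4) -> b = 5; heap: [0-4 ALLOC][5-8 ALLOC][9-32 FREE]
Op 3: b = realloc(b, 7) -> b = 5; heap: [0-4 ALLOC][5-11 ALLOC][12-32 FREE]
Op 4: a = realloc(a, 8) -> a = 12; heap: [0-4 FREE][5-11 ALLOC][12-19 ALLOC][20-32 FREE]
Op 5: c = malloc(10) -> c = 20; heap: [0-4 FREE][5-11 ALLOC][12-19 ALLOC][20-29 ALLOC][30-32 FREE]
Op 6: b = realloc(b, 2) -> b = 5; heap: [0-4 FREE][5-6 ALLOC][7-11 FREE][12-19 ALLOC][20-29 ALLOC][30-32 FREE]
Op 7: free(b) -> (freed b); heap: [0-11 FREE][12-19 ALLOC][20-29 ALLOC][30-32 FREE]
Free blocks: [12 3] total_free=15 largest=12 -> 100*(15-12)/15 = 300/15 = 20

Answer: 20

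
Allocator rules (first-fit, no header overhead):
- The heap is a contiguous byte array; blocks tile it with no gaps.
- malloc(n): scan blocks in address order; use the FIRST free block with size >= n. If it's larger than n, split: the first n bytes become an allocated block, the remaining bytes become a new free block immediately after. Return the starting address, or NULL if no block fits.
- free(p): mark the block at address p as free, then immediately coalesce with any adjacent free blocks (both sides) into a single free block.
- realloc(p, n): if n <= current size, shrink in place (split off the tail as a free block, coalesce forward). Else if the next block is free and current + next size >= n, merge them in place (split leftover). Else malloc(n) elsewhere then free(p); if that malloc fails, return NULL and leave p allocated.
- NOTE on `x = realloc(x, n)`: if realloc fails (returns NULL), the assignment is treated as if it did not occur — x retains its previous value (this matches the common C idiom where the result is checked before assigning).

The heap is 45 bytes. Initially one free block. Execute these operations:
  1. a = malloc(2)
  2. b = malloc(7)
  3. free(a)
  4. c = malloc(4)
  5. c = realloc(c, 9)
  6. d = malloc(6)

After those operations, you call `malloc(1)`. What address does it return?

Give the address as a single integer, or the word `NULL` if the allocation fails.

Answer: 0

Derivation:
Op 1: a = malloc(2) -> a = 0; heap: [0-1 ALLOC][2-44 FREE]
Op 2: b = malloc(7) -> b = 2; heap: [0-1 ALLOC][2-8 ALLOC][9-44 FREE]
Op 3: free(a) -> (freed a); heap: [0-1 FREE][2-8 ALLOC][9-44 FREE]
Op 4: c = malloc(4) -> c = 9; heap: [0-1 FREE][2-8 ALLOC][9-12 ALLOC][13-44 FREE]
Op 5: c = realloc(c, 9) -> c = 9; heap: [0-1 FREE][2-8 ALLOC][9-17 ALLOC][18-44 FREE]
Op 6: d = malloc(6) -> d = 18; heap: [0-1 FREE][2-8 ALLOC][9-17 ALLOC][18-23 ALLOC][24-44 FREE]
malloc(1): first-fit scan over [0-1 FREE][2-8 ALLOC][9-17 ALLOC][18-23 ALLOC][24-44 FREE] -> 0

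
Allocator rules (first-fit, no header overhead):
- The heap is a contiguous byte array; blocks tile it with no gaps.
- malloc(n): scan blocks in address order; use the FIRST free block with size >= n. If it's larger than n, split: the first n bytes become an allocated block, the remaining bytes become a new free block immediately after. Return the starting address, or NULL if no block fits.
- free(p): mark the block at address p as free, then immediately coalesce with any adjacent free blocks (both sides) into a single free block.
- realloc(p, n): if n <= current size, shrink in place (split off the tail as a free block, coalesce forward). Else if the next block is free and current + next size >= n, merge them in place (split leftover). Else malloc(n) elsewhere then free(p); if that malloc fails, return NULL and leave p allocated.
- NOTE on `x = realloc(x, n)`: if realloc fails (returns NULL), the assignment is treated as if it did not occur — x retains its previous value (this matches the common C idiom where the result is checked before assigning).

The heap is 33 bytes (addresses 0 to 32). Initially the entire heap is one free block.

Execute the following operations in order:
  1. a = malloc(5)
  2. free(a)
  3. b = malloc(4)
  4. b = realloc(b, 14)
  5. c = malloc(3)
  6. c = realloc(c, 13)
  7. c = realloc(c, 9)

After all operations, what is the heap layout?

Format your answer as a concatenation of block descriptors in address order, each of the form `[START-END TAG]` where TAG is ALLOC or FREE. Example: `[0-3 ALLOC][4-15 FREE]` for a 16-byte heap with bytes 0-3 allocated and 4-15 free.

Op 1: a = malloc(5) -> a = 0; heap: [0-4 ALLOC][5-32 FREE]
Op 2: free(a) -> (freed a); heap: [0-32 FREE]
Op 3: b = malloc(4) -> b = 0; heap: [0-3 ALLOC][4-32 FREE]
Op 4: b = realloc(b, 14) -> b = 0; heap: [0-13 ALLOC][14-32 FREE]
Op 5: c = malloc(3) -> c = 14; heap: [0-13 ALLOC][14-16 ALLOC][17-32 FREE]
Op 6: c = realloc(c, 13) -> c = 14; heap: [0-13 ALLOC][14-26 ALLOC][27-32 FREE]
Op 7: c = realloc(c, 9) -> c = 14; heap: [0-13 ALLOC][14-22 ALLOC][23-32 FREE]

Answer: [0-13 ALLOC][14-22 ALLOC][23-32 FREE]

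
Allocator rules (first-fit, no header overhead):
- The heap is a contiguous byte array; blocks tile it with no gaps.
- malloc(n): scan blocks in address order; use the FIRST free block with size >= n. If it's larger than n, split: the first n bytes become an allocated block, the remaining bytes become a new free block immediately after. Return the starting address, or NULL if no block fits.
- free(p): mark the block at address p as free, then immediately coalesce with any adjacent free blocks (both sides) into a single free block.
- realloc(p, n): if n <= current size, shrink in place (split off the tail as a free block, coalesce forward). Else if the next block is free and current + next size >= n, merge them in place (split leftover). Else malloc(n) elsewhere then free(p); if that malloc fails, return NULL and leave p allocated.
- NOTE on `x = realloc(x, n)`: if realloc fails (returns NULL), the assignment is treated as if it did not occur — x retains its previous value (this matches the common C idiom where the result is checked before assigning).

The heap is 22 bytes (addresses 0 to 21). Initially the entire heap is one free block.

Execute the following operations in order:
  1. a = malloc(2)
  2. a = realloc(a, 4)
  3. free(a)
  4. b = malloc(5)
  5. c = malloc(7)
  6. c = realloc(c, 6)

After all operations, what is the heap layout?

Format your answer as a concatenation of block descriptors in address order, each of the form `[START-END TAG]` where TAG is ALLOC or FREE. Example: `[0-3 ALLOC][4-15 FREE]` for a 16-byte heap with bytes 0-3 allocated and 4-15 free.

Answer: [0-4 ALLOC][5-10 ALLOC][11-21 FREE]

Derivation:
Op 1: a = malloc(2) -> a = 0; heap: [0-1 ALLOC][2-21 FREE]
Op 2: a = realloc(a, 4) -> a = 0; heap: [0-3 ALLOC][4-21 FREE]
Op 3: free(a) -> (freed a); heap: [0-21 FREE]
Op 4: b = malloc(5) -> b = 0; heap: [0-4 ALLOC][5-21 FREE]
Op 5: c = malloc(7) -> c = 5; heap: [0-4 ALLOC][5-11 ALLOC][12-21 FREE]
Op 6: c = realloc(c, 6) -> c = 5; heap: [0-4 ALLOC][5-10 ALLOC][11-21 FREE]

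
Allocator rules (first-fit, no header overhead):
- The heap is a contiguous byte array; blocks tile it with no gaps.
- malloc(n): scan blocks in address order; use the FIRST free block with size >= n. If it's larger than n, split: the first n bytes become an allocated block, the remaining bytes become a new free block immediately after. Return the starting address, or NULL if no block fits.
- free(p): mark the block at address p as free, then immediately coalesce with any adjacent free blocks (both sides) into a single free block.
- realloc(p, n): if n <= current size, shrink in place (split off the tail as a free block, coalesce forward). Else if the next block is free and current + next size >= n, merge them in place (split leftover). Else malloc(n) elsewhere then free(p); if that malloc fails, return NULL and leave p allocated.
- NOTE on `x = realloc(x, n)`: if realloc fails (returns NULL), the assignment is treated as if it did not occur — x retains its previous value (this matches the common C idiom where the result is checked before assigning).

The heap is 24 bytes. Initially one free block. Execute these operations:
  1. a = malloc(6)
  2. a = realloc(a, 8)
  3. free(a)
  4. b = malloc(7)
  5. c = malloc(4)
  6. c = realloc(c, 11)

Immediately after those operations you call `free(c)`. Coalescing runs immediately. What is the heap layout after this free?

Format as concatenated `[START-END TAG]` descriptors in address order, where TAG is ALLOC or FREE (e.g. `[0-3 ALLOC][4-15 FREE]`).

Op 1: a = malloc(6) -> a = 0; heap: [0-5 ALLOC][6-23 FREE]
Op 2: a = realloc(a, 8) -> a = 0; heap: [0-7 ALLOC][8-23 FREE]
Op 3: free(a) -> (freed a); heap: [0-23 FREE]
Op 4: b = malloc(7) -> b = 0; heap: [0-6 ALLOC][7-23 FREE]
Op 5: c = malloc(4) -> c = 7; heap: [0-6 ALLOC][7-10 ALLOC][11-23 FREE]
Op 6: c = realloc(c, 11) -> c = 7; heap: [0-6 ALLOC][7-17 ALLOC][18-23 FREE]
free(c): c = 7 -> block [7-17 ALLOC]; mark free, coalesce with adjacent free neighbors -> [0-6 ALLOC][7-23 FREE]

Answer: [0-6 ALLOC][7-23 FREE]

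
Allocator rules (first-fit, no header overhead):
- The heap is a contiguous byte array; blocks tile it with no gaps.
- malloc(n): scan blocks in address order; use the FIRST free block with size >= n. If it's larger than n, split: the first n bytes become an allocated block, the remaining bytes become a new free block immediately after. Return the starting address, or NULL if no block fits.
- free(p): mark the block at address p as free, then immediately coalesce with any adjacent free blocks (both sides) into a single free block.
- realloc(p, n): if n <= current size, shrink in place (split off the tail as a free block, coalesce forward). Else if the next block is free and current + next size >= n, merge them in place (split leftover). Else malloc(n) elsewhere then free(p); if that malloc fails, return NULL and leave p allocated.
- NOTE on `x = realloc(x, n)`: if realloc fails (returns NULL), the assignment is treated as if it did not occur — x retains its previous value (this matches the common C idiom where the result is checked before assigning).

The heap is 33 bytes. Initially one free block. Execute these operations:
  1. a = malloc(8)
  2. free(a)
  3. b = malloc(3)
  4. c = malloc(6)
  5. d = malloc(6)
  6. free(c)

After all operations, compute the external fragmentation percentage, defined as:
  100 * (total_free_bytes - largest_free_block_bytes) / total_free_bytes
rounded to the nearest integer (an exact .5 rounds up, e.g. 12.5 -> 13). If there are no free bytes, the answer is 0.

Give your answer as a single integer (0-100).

Answer: 25

Derivation:
Op 1: a = malloc(8) -> a = 0; heap: [0-7 ALLOC][8-32 FREE]
Op 2: free(a) -> (freed a); heap: [0-32 FREE]
Op 3: b = malloc(3) -> b = 0; heap: [0-2 ALLOC][3-32 FREE]
Op 4: c = malloc(6) -> c = 3; heap: [0-2 ALLOC][3-8 ALLOC][9-32 FREE]
Op 5: d = malloc(6) -> d = 9; heap: [0-2 ALLOC][3-8 ALLOC][9-14 ALLOC][15-32 FREE]
Op 6: free(c) -> (freed c); heap: [0-2 ALLOC][3-8 FREE][9-14 ALLOC][15-32 FREE]
Free blocks: [6 18] total_free=24 largest=18 -> 100*(24-18)/24 = 600/24 = 25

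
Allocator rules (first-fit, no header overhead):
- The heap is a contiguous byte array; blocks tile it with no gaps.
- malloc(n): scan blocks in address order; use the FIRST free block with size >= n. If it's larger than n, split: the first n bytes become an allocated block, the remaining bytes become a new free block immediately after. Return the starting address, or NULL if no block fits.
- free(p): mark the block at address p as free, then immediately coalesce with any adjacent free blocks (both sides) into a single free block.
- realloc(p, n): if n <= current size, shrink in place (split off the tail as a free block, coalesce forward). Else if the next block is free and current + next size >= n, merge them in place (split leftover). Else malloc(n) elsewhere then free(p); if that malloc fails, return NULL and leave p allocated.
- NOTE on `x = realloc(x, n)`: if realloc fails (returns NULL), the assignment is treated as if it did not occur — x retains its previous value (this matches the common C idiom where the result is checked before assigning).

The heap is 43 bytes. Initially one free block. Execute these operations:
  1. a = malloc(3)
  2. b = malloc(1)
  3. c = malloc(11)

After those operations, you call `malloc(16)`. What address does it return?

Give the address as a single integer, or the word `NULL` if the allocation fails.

Op 1: a = malloc(3) -> a = 0; heap: [0-2 ALLOC][3-42 FREE]
Op 2: b = malloc(1) -> b = 3; heap: [0-2 ALLOC][3-3 ALLOC][4-42 FREE]
Op 3: c = malloc(11) -> c = 4; heap: [0-2 ALLOC][3-3 ALLOC][4-14 ALLOC][15-42 FREE]
malloc(16): first-fit scan over [0-2 ALLOC][3-3 ALLOC][4-14 ALLOC][15-42 FREE] -> 15

Answer: 15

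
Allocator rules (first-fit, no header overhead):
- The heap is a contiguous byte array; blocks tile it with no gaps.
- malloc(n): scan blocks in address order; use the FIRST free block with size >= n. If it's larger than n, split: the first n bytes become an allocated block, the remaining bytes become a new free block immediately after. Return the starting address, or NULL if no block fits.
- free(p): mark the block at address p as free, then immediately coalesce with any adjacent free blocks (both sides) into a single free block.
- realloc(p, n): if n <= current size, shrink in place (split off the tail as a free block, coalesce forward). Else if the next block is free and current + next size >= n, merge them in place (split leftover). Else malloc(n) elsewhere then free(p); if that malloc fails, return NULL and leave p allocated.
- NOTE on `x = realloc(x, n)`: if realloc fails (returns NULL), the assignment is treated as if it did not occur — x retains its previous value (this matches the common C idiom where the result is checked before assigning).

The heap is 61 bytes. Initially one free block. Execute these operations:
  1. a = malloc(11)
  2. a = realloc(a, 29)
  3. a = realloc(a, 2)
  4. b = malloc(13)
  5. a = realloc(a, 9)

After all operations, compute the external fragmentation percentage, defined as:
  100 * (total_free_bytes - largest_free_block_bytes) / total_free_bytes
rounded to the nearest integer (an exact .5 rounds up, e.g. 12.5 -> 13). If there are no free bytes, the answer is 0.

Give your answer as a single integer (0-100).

Op 1: a = malloc(11) -> a = 0; heap: [0-10 ALLOC][11-60 FREE]
Op 2: a = realloc(a, 29) -> a = 0; heap: [0-28 ALLOC][29-60 FREE]
Op 3: a = realloc(a, 2) -> a = 0; heap: [0-1 ALLOC][2-60 FREE]
Op 4: b = malloc(13) -> b = 2; heap: [0-1 ALLOC][2-14 ALLOC][15-60 FREE]
Op 5: a = realloc(a, 9) -> a = 15; heap: [0-1 FREE][2-14 ALLOC][15-23 ALLOC][24-60 FREE]
Free blocks: [2 37] total_free=39 largest=37 -> 100*(39-37)/39 = 200/39 ≈ 5.128 -> rounds to 5

Answer: 5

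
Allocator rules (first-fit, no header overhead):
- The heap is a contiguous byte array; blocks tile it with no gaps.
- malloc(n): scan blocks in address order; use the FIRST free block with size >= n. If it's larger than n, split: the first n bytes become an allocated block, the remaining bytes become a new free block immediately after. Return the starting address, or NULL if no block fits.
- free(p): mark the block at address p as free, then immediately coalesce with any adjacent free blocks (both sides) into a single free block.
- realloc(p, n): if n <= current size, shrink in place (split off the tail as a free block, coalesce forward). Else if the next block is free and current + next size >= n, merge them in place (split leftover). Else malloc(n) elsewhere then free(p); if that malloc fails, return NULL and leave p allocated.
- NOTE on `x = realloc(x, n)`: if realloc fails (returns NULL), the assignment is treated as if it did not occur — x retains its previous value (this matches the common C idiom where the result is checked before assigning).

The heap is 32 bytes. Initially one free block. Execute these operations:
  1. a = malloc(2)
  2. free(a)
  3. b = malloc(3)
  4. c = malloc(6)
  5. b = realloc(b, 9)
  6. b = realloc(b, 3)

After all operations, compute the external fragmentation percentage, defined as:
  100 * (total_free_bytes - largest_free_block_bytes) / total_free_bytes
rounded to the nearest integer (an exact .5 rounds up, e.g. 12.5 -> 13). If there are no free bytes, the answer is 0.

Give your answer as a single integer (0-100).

Answer: 13

Derivation:
Op 1: a = malloc(2) -> a = 0; heap: [0-1 ALLOC][2-31 FREE]
Op 2: free(a) -> (freed a); heap: [0-31 FREE]
Op 3: b = malloc(3) -> b = 0; heap: [0-2 ALLOC][3-31 FREE]
Op 4: c = malloc(6) -> c = 3; heap: [0-2 ALLOC][3-8 ALLOC][9-31 FREE]
Op 5: b = realloc(b, 9) -> b = 9; heap: [0-2 FREE][3-8 ALLOC][9-17 ALLOC][18-31 FREE]
Op 6: b = realloc(b, 3) -> b = 9; heap: [0-2 FREE][3-8 ALLOC][9-11 ALLOC][12-31 FREE]
Free blocks: [3 20] total_free=23 largest=20 -> 100*(23-20)/23 = 300/23 ≈ 13.043 -> rounds to 13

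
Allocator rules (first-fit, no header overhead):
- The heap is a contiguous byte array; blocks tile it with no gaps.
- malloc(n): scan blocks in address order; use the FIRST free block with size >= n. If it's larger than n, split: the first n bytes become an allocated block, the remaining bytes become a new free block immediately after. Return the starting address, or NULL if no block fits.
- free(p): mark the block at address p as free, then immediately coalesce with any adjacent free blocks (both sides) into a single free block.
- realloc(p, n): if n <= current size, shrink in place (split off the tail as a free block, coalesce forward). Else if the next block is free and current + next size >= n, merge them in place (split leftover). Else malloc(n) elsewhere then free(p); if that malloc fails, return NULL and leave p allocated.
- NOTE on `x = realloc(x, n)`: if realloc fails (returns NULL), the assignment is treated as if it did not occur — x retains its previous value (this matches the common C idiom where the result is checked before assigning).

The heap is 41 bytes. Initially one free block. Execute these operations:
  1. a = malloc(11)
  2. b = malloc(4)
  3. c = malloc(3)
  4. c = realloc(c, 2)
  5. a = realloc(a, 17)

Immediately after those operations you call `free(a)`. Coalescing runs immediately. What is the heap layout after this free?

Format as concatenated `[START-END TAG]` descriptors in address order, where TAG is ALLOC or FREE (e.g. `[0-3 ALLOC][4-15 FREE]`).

Op 1: a = malloc(11) -> a = 0; heap: [0-10 ALLOC][11-40 FREE]
Op 2: b = malloc(4) -> b = 11; heap: [0-10 ALLOC][11-14 ALLOC][15-40 FREE]
Op 3: c = malloc(3) -> c = 15; heap: [0-10 ALLOC][11-14 ALLOC][15-17 ALLOC][18-40 FREE]
Op 4: c = realloc(c, 2) -> c = 15; heap: [0-10 ALLOC][11-14 ALLOC][15-16 ALLOC][17-40 FREE]
Op 5: a = realloc(a, 17) -> a = 17; heap: [0-10 FREE][11-14 ALLOC][15-16 ALLOC][17-33 ALLOC][34-40 FREE]
free(a): a = 17 -> block [17-33 ALLOC]; mark free, coalesce with adjacent free neighbors -> [0-10 FREE][11-14 ALLOC][15-16 ALLOC][17-40 FREE]

Answer: [0-10 FREE][11-14 ALLOC][15-16 ALLOC][17-40 FREE]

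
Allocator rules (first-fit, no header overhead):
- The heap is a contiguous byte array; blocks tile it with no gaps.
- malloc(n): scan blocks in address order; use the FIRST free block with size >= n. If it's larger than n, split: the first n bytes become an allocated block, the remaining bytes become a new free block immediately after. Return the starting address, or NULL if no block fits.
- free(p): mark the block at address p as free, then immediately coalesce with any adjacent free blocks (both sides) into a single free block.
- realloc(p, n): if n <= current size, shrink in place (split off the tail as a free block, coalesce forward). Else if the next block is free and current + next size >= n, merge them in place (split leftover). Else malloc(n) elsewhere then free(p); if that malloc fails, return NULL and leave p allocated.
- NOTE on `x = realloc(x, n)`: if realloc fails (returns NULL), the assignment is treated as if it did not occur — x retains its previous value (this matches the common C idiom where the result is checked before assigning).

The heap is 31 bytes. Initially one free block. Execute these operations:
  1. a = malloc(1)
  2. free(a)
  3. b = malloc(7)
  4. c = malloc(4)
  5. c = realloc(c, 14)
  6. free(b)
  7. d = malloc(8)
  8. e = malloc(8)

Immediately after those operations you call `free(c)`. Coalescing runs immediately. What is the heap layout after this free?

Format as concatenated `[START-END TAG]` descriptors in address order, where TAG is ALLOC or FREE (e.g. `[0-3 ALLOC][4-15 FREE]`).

Answer: [0-20 FREE][21-28 ALLOC][29-30 FREE]

Derivation:
Op 1: a = malloc(1) -> a = 0; heap: [0-0 ALLOC][1-30 FREE]
Op 2: free(a) -> (freed a); heap: [0-30 FREE]
Op 3: b = malloc(7) -> b = 0; heap: [0-6 ALLOC][7-30 FREE]
Op 4: c = malloc(4) -> c = 7; heap: [0-6 ALLOC][7-10 ALLOC][11-30 FREE]
Op 5: c = realloc(c, 14) -> c = 7; heap: [0-6 ALLOC][7-20 ALLOC][21-30 FREE]
Op 6: free(b) -> (freed b); heap: [0-6 FREE][7-20 ALLOC][21-30 FREE]
Op 7: d = malloc(8) -> d = 21; heap: [0-6 FREE][7-20 ALLOC][21-28 ALLOC][29-30 FREE]
Op 8: e = malloc(8) -> e = NULL; heap: [0-6 FREE][7-20 ALLOC][21-28 ALLOC][29-30 FREE]
free(c): c = 7 -> block [7-20 ALLOC]; mark free, coalesce with adjacent free neighbors -> [0-20 FREE][21-28 ALLOC][29-30 FREE]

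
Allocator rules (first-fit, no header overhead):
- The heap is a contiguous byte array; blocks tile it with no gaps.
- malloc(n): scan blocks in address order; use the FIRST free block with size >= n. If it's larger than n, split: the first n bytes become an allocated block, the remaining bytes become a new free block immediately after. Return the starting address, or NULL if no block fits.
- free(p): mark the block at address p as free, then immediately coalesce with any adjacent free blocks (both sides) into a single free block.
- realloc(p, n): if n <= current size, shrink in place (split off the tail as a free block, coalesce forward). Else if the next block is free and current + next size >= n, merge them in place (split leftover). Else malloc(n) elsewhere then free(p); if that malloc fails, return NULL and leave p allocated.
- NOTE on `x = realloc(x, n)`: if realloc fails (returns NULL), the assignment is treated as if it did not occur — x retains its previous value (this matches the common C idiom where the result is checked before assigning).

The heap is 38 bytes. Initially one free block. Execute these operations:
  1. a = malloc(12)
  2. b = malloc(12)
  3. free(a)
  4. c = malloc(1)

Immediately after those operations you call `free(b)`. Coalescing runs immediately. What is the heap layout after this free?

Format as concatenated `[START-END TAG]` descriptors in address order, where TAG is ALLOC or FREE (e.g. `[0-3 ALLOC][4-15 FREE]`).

Op 1: a = malloc(12) -> a = 0; heap: [0-11 ALLOC][12-37 FREE]
Op 2: b = malloc(12) -> b = 12; heap: [0-11 ALLOC][12-23 ALLOC][24-37 FREE]
Op 3: free(a) -> (freed a); heap: [0-11 FREE][12-23 ALLOC][24-37 FREE]
Op 4: c = malloc(1) -> c = 0; heap: [0-0 ALLOC][1-11 FREE][12-23 ALLOC][24-37 FREE]
free(b): b = 12 -> block [12-23 ALLOC]; mark free, coalesce with adjacent free neighbors -> [0-0 ALLOC][1-37 FREE]

Answer: [0-0 ALLOC][1-37 FREE]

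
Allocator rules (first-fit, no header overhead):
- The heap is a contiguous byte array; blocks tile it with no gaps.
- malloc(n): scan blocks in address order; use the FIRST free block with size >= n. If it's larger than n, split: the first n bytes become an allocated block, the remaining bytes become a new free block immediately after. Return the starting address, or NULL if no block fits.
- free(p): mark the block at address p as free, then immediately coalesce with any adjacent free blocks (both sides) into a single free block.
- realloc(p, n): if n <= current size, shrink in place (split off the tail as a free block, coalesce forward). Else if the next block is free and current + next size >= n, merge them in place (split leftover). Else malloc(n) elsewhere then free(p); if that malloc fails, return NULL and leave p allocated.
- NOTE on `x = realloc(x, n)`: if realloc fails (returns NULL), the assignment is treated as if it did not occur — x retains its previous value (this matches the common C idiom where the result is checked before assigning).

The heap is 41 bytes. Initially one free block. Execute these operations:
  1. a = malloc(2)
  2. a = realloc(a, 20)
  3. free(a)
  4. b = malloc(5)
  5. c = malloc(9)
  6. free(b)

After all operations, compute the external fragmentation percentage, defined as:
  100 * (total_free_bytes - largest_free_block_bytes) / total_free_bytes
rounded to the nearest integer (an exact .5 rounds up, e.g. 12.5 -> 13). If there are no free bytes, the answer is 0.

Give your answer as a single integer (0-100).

Answer: 16

Derivation:
Op 1: a = malloc(2) -> a = 0; heap: [0-1 ALLOC][2-40 FREE]
Op 2: a = realloc(a, 20) -> a = 0; heap: [0-19 ALLOC][20-40 FREE]
Op 3: free(a) -> (freed a); heap: [0-40 FREE]
Op 4: b = malloc(5) -> b = 0; heap: [0-4 ALLOC][5-40 FREE]
Op 5: c = malloc(9) -> c = 5; heap: [0-4 ALLOC][5-13 ALLOC][14-40 FREE]
Op 6: free(b) -> (freed b); heap: [0-4 FREE][5-13 ALLOC][14-40 FREE]
Free blocks: [5 27] total_free=32 largest=27 -> 100*(32-27)/32 = 500/32 = 15.625 -> rounds to 16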